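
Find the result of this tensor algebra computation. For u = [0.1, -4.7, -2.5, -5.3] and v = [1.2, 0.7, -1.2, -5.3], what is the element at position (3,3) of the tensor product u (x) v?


The outer product entry T_{ij} = u_i * v_j.
We need i=3, j=3.
u_3 = -2.5, v_3 = -1.2
T_{3,3} = -2.5 * -1.2 = 3

3


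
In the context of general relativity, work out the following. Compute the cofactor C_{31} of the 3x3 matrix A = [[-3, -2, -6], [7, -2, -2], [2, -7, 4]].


To find cofactor C_{31}, delete row 3 and column 1.
The resulting 2x2 submatrix is: [[-2, -6], [-2, -2]]
Minor M_{31} = -2*-2 - -6*-2
  = 4 - 12 = -8
Sign = (-1)^(3+1) = (-1)^4 = 1
Cofactor C_{31} = 1 * -8 = -8

-8


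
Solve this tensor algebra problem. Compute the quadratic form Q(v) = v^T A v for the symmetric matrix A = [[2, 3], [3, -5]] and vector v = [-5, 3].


First compute Av:
(Av)_1 = 2*-5 + 3*3 = -1
(Av)_2 = 3*-5 + -5*3 = -30
Av = [-1, -30]
Then v^T (Av) = -5*-1 + 3*-30
= 5 + -90 = -85

-85


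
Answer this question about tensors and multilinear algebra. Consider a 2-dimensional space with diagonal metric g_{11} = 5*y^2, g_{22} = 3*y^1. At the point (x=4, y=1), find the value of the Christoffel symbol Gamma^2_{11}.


For a diagonal metric, Gamma^k_{ij} = (1/2) g^{kk} (dg_{ik}/dx_j + dg_{jk}/dx_i - dg_{ij}/dx_k).
The metric is diagonal, so g_{ab} = 0 for a != b.
At the given point: g_{11} = 5, g_{22} = 3
g^{22} = 1/3
dg_{12}/dx_1 = 0 (off-diagonal)
dg_{12}/dx_1 = 0 (off-diagonal)
dg_{11}/dx_2 = dg_{11}/dx_2 = 10
Numerator = 0 + 0 - 10 = -10
Gamma^2_{11} = -10 / (2 * 3) = -5/3

-5/3


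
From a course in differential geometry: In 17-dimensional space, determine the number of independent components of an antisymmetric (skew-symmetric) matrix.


An antisymmetric rank-2 tensor satisfies A_{ij} = -A_{ji}, so diagonal entries are zero.
The independent components are the upper-triangular entries: C(n, 2) = n(n-1)/2.
n = 17
C(17, 2) = 17 * 16 / 2 = 272 / 2 = 136

136


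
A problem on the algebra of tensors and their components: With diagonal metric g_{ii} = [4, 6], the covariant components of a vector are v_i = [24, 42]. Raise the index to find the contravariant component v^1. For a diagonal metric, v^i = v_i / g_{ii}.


To raise an index with a diagonal metric: v^i = v_i / g_{ii}.
For index 1: v_1 = 24, g_{11} = 4
v^1 = 24 / 4 = 6

6


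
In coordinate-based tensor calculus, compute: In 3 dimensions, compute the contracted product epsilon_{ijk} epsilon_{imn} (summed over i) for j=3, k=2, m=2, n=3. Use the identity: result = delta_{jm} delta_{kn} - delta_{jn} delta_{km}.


Using the identity: epsilon_{ijk} epsilon_{imn} = delta_{jm} delta_{kn} - delta_{jn} delta_{km}.
delta_{32} = 0
delta_{23} = 0
delta_{33} = 1
delta_{22} = 1
Result = 0 * 0 - 1 * 1 = 0 - 1 = -1

-1


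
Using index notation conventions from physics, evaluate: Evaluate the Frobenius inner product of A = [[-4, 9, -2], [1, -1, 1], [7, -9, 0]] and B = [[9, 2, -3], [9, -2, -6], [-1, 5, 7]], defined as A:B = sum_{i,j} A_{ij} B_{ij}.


A:B = sum over all i,j of A_{ij} * B_{ij}.
Row 1: -4*9=-36, 9*2=18, -2*-3=6 => row sum = -12
Row 2: 1*9=9, -1*-2=2, 1*-6=-6 => row sum = 5
Row 3: 7*-1=-7, -9*5=-45, 0*7=0 => row sum = -52
Total = -12 + 5 + -52 = -59

-59


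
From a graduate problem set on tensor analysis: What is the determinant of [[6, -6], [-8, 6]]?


For a 2x2 matrix [[a, b], [c, d]], det = a*d - b*c.
a = 6, b = -6, c = -8, d = 6
a*d = 6 * 6 = 36
b*c = -6 * -8 = 48
det = 36 - 48 = -12

-12


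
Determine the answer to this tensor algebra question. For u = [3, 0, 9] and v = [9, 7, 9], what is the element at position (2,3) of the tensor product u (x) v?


The outer product entry T_{ij} = u_i * v_j.
We need i=2, j=3.
u_2 = 0, v_3 = 9
T_{2,3} = 0 * 9 = 0

0


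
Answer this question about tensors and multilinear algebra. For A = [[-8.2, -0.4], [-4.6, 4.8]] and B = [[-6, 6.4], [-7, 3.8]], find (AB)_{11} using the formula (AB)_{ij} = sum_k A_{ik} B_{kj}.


(AB)_{ij} = sum_k A_{ik} B_{kj}.
For i=1, j=1:
A_{11} * B_{11} = -8.2 * -6 = 49.2
A_{12} * B_{21} = -0.4 * -7 = 2.8
Sum = 49.2 + 2.8 = 52

52


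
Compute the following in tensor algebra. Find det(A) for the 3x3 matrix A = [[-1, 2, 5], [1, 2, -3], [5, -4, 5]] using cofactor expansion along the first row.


Expanding along the first row, det(A) = a11*M_11 - a12*M_12 + a13*M_13, where M_1j is the (1,j) minor.
Minor M_11 = 2*5 - -3*-4 = -2
Minor M_12 = 1*5 - -3*5 = 20
Minor M_13 = 1*-4 - 2*5 = -14
det = -1*(-2) - 2*(20) + 5*(-14)
    = 2 - 40 + -70
    = -108

-108


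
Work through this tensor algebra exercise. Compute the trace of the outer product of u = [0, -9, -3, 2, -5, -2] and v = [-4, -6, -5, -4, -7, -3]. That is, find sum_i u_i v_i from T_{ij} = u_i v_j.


The outer product gives T_{ij} = u_i v_j.
The trace (contraction) is Tr(T) = sum_i T_{ii} = sum_i u_i v_i.
Diagonal entries:
T_{11} = u_1 * v_1 = 0 * -4 = 0
T_{22} = u_2 * v_2 = -9 * -6 = 54
T_{33} = u_3 * v_3 = -3 * -5 = 15
T_{44} = u_4 * v_4 = 2 * -4 = -8
T_{55} = u_5 * v_5 = -5 * -7 = 35
T_{66} = u_6 * v_6 = -2 * -3 = 6
Tr(T) = 0 + 54 + 15 + -8 + 35 + 6 = 102

102


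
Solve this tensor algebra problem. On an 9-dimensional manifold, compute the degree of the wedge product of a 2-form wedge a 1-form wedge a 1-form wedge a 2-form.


The degree of a wedge product is the sum of the degrees of the individual forms.
Degrees: 2, 1, 1, 2
Total degree = 2 + 1 + 1 + 2 = 6

6


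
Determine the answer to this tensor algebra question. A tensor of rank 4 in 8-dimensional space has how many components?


The number of components of a rank-r tensor in d dimensions is d^r.
Here d = 8 and r = 4.
8^4 = 4096

4096


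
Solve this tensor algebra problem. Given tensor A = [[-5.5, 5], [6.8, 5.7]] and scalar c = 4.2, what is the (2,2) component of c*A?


Scalar multiplication: (cA)_{ij} = c * A_{ij}.
c = 4.2
A_{22} = 5.7
(cA)_{22} = 4.2 * 5.7 = 23.94

23.94


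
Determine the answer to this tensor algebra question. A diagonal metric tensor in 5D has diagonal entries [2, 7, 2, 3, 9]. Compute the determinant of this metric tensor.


For a diagonal metric, the determinant is the product of diagonal entries.
Diagonal entries: 2, 7, 2, 3, 9
det(g) = 2 * 7 * 2 * 3 * 9 = 756

756


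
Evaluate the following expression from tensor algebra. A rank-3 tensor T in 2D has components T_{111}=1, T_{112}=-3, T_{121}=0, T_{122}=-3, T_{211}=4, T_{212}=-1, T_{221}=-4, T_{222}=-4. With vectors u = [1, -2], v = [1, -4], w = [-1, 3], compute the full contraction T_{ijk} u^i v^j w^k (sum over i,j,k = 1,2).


S = sum over i,j,k of T_{ijk} u_i v_j w_k. Expanding all 8 terms:
T_{111}*u_1*v_1*w_1 = 1*1*1*-1 = -1  (running total: -1)
T_{112}*u_1*v_1*w_2 = -3*1*1*3 = -9  (running total: -10)
T_{121}*u_1*v_2*w_1 = 0*1*-4*-1 = 0  (running total: -10)
T_{122}*u_1*v_2*w_2 = -3*1*-4*3 = 36  (running total: 26)
T_{211}*u_2*v_1*w_1 = 4*-2*1*-1 = 8  (running total: 34)
T_{212}*u_2*v_1*w_2 = -1*-2*1*3 = 6  (running total: 40)
T_{221}*u_2*v_2*w_1 = -4*-2*-4*-1 = 32  (running total: 72)
T_{222}*u_2*v_2*w_2 = -4*-2*-4*3 = -96  (running total: -24)
S = -24

-24


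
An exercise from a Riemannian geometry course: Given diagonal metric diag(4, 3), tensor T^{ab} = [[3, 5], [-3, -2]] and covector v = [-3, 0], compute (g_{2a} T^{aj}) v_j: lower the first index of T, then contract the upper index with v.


Step 1: lower the first index. For a diagonal metric, g_{ia} T^{aj} = g_{ii} T^{ij} (no sum on i).
g_{22} = 3
S_2{}^1 = 3 * T^{21} = 3 * -3 = -9
S_2{}^2 = 3 * T^{22} = 3 * -2 = -6
Step 2: contract S_2{}^j with v_j.
S_2{}^1 * v_1 = -9 * -3 = 27
S_2{}^2 * v_2 = -6 * 0 = 0
Result = 27 + 0 = 27

27


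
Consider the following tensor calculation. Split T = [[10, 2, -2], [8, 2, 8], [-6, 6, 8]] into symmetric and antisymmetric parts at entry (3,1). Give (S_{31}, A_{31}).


T_{31} = -6
T_{13} = -2
S_{31} = (-6 + -2)/2 = -8/2 = -4
A_{31} = (-6 - -2)/2 = -4/2 = -2
Check: S + A = -4 + -2 = -6 = T_{31}.

(-4, -2)


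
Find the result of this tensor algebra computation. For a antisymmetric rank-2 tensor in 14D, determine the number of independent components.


A antisymmetric rank-2 tensor in d dimensions has d(d-1)/2 independent components.
d = 14
d(d-1)/2 = 14 * 13 / 2 = 182 / 2 = 91

91


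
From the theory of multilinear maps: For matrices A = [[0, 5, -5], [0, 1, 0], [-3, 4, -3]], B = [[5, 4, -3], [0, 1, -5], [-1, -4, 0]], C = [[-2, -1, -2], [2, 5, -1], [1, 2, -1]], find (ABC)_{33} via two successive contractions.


(ABC)_{33} = sum_m (AB)_{3m} C_{m3}. First compute row 3 of AB.
(AB)_{31} = -3*5 + 4*0 + -3*-1 = -12
(AB)_{32} = -3*4 + 4*1 + -3*-4 = 4
(AB)_{33} = -3*-3 + 4*-5 + -3*0 = -11
Now contract with column 3 of C:
(AB)_{31} * C_{13} = -12 * -2 = 24
(AB)_{32} * C_{23} = 4 * -1 = -4
(AB)_{33} * C_{33} = -11 * -1 = 11
(ABC)_{33} = 24 + -4 + 11 = 31

31


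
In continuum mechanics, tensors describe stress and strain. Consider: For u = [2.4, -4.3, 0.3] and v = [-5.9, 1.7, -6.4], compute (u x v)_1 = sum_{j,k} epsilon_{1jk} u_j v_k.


(u x v)_1 = sum_{j,k} epsilon_{1jk} u_j v_k. Only permutations of (1,2,3) contribute; the two non-zero terms are:
eps_{123} u_2 v_3 = 1 * -4.3 * -6.4 = 27.52
eps_{132} u_3 v_2 = -1 * 0.3 * 1.7 = -0.51
(u x v)_1 = 27.01

27.01


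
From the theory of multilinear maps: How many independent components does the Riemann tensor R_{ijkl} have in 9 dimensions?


The Riemann tensor in d dimensions has d^2(d^2 - 1)/12 independent components.
d = 9, so d^2 = 81
d^2 - 1 = 80
d^2(d^2 - 1) = 81 * 80 = 6480
Divide by 12: 6480 / 12 = 540

540


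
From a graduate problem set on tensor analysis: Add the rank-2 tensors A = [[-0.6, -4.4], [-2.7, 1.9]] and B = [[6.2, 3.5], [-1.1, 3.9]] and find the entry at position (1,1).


Tensor addition is component-wise: (A + B)_{ij} = A_{ij} + B_{ij}.
A_{11} = -0.6
B_{11} = 6.2
(A + B)_{11} = -0.6 + 6.2 = 5.6

5.6


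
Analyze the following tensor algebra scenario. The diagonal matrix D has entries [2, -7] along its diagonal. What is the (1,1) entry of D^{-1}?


For a diagonal matrix, the inverse has entries (D^{-1})_{ii} = 1/d_{ii}.
The diagonal entries are: d_{11} = 2, d_{22} = -7
We need (D^{-1})_{11} = 1/d_{11} = 1/2 = 1/2

1/2


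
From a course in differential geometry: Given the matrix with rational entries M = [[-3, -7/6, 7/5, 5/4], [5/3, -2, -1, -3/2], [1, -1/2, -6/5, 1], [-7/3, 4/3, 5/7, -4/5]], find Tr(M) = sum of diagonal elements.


The trace is the sum of diagonal entries.
Diagonal: M[1,1] = -3, M[2,2] = -2, M[3,3] = -6/5, M[4,4] = -4/5
Tr(M) = -3 + -2 + -6/5 + -4/5
Computing step by step:
After adding M[1,1]: -3
After adding M[2,2]: -5
After adding M[3,3]: -31/5
After adding M[4,4]: -7
Tr(M) = -7

-7


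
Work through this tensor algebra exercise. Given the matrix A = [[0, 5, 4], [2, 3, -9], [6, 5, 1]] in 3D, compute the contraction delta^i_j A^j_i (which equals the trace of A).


The contraction (trace) of a rank-2 tensor is the sum of its diagonal elements.
Diagonal entries: A[1,1] = 0, A[2,2] = 3, A[3,3] = 1
Tr(A) = 0 + 3 + 1 = 4

4


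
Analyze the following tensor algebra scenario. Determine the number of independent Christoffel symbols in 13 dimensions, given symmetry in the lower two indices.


Christoffel symbols Gamma^k_{ij} are symmetric in i,j, so there are d * d(d+1)/2 independent symbols.
d = 13
d(d+1)/2 = 13 * 14 / 2 = 91
Total = 13 * 91 = 1183

1183


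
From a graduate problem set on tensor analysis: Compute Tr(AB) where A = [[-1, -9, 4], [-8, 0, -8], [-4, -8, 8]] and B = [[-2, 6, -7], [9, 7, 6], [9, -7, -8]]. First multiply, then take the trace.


Tr(AB) = sum_i (AB)_{ii} where (AB)_{ii} = sum_k A_{ik} B_{ki}.
(AB)_{11} = -1*-2 + -9*9 + 4*9 = -43
(AB)_{22} = -8*6 + 0*7 + -8*-7 = 8
(AB)_{33} = -4*-7 + -8*6 + 8*-8 = -84
Tr(AB) = -43 + 8 + -84 = -119

-119


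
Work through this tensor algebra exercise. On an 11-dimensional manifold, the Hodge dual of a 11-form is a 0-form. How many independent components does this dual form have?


The Hodge dual of a p-form on an n-dimensional manifold is an (n-p)-form.
n = 11, p = 11, so dual degree = 11 - 11 = 0
The number of components is C(n, n-p) = C(11, 0) = 1

1


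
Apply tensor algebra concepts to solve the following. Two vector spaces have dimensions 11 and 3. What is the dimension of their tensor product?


The dimension of a tensor product is the product of dimensions.
dim(V) = 11, dim(W) = 3
dim(V (x) W) = 11 * 3 = 33

33


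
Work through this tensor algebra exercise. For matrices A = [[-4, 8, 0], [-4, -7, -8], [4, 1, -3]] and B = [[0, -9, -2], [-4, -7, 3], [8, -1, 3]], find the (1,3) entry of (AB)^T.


(AB)^T_{ij} = (AB)_{ji} = sum_k A_{jk} B_{ki}.
For i=1, j=3 we need (AB)_{31}:
A_{31} * B_{11} = 4 * 0 = 0
A_{32} * B_{21} = 1 * -4 = -4
A_{33} * B_{31} = -3 * 8 = -24
Sum = 0 + -4 + -24 = -28

-28


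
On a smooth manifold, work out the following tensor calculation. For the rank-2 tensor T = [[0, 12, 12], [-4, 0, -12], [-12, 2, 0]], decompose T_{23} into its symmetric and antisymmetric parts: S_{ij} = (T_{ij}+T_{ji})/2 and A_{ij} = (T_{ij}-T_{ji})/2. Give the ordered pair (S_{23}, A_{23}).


T_{23} = -12
T_{32} = 2
S_{23} = (-12 + 2)/2 = -10/2 = -5
A_{23} = (-12 - 2)/2 = -14/2 = -7
Check: S + A = -5 + -7 = -12 = T_{23}.

(-5, -7)


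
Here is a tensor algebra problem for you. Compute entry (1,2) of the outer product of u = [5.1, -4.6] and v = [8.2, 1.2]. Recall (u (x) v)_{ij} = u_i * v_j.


The outer product entry T_{ij} = u_i * v_j.
We need i=1, j=2.
u_1 = 5.1, v_2 = 1.2
T_{1,2} = 5.1 * 1.2 = 6.12

6.12


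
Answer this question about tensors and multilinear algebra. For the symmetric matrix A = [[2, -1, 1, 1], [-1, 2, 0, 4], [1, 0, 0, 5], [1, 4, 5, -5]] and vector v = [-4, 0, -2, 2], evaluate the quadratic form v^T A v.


First compute Av:
(Av)_1 = 2*-4 + -1*0 + 1*-2 + 1*2 = -8
(Av)_2 = -1*-4 + 2*0 + 0*-2 + 4*2 = 12
(Av)_3 = 1*-4 + 0*0 + 0*-2 + 5*2 = 6
(Av)_4 = 1*-4 + 4*0 + 5*-2 + -5*2 = -24
Av = [-8, 12, 6, -24]
Then v^T (Av) = -4*-8 + 0*12 + -2*6 + 2*-24
= 32 + 0 + -12 + -48 = -28

-28


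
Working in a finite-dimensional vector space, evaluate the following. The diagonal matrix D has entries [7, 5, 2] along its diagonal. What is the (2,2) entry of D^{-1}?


For a diagonal matrix, the inverse has entries (D^{-1})_{ii} = 1/d_{ii}.
The diagonal entries are: d_{11} = 7, d_{22} = 5, d_{33} = 2
We need (D^{-1})_{22} = 1/d_{22} = 1/5 = 1/5

1/5


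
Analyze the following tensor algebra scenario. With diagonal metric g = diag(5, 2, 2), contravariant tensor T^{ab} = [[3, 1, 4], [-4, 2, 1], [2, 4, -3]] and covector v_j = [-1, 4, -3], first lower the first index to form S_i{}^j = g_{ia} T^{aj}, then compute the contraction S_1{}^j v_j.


Step 1: lower the first index. For a diagonal metric, g_{ia} T^{aj} = g_{ii} T^{ij} (no sum on i).
g_{11} = 5
S_1{}^1 = 5 * T^{11} = 5 * 3 = 15
S_1{}^2 = 5 * T^{12} = 5 * 1 = 5
S_1{}^3 = 5 * T^{13} = 5 * 4 = 20
Step 2: contract S_1{}^j with v_j.
S_1{}^1 * v_1 = 15 * -1 = -15
S_1{}^2 * v_2 = 5 * 4 = 20
S_1{}^3 * v_3 = 20 * -3 = -60
Result = -15 + 20 + -60 = -55

-55


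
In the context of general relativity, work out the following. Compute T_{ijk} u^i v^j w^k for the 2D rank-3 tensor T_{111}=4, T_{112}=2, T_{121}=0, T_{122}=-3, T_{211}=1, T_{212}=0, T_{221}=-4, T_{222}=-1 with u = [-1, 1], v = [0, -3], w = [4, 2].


S = sum over i,j,k of T_{ijk} u_i v_j w_k. Expanding all 8 terms:
T_{111}*u_1*v_1*w_1 = 4*-1*0*4 = 0  (running total: 0)
T_{112}*u_1*v_1*w_2 = 2*-1*0*2 = 0  (running total: 0)
T_{121}*u_1*v_2*w_1 = 0*-1*-3*4 = 0  (running total: 0)
T_{122}*u_1*v_2*w_2 = -3*-1*-3*2 = -18  (running total: -18)
T_{211}*u_2*v_1*w_1 = 1*1*0*4 = 0  (running total: -18)
T_{212}*u_2*v_1*w_2 = 0*1*0*2 = 0  (running total: -18)
T_{221}*u_2*v_2*w_1 = -4*1*-3*4 = 48  (running total: 30)
T_{222}*u_2*v_2*w_2 = -1*1*-3*2 = 6  (running total: 36)
S = 36

36


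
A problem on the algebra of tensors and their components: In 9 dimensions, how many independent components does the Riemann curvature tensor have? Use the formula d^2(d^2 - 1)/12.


The Riemann tensor in d dimensions has d^2(d^2 - 1)/12 independent components.
d = 9, so d^2 = 81
d^2 - 1 = 80
d^2(d^2 - 1) = 81 * 80 = 6480
Divide by 12: 6480 / 12 = 540

540


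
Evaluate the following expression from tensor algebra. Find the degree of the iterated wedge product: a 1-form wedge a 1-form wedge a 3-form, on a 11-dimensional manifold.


The degree of a wedge product is the sum of the degrees of the individual forms.
Degrees: 1, 1, 3
Total degree = 1 + 1 + 3 = 5

5


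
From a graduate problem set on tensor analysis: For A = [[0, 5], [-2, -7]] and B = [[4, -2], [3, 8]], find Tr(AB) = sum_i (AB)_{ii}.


Tr(AB) = sum_i (AB)_{ii} where (AB)_{ii} = sum_k A_{ik} B_{ki}.
(AB)_{11} = 0*4 + 5*3 = 15
(AB)_{22} = -2*-2 + -7*8 = -52
Tr(AB) = 15 + -52 = -37

-37


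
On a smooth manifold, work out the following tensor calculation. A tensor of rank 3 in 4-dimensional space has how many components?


The number of components of a rank-r tensor in d dimensions is d^r.
Here d = 4 and r = 3.
4^3 = 64

64


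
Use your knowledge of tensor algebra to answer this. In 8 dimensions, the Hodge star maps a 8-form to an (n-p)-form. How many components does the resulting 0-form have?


The Hodge dual of a p-form on an n-dimensional manifold is an (n-p)-form.
n = 8, p = 8, so dual degree = 8 - 8 = 0
The number of components is C(n, n-p) = C(8, 0) = 1

1


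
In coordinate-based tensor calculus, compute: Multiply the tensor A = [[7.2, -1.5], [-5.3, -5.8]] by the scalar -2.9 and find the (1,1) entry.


Scalar multiplication: (cA)_{ij} = c * A_{ij}.
c = -2.9
A_{11} = 7.2
(cA)_{11} = -2.9 * 7.2 = -20.88

-20.88


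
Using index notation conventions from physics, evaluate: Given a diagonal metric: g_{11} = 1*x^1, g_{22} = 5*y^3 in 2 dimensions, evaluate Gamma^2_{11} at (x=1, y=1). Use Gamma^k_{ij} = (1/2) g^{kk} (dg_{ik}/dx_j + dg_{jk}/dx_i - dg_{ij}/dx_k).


For a diagonal metric, Gamma^k_{ij} = (1/2) g^{kk} (dg_{ik}/dx_j + dg_{jk}/dx_i - dg_{ij}/dx_k).
The metric is diagonal, so g_{ab} = 0 for a != b.
At the given point: g_{11} = 1, g_{22} = 5
g^{22} = 1/5
dg_{12}/dx_1 = 0 (off-diagonal)
dg_{12}/dx_1 = 0 (off-diagonal)
dg_{11}/dx_2 = dg_{11}/dx_2 = 0
Numerator = 0 + 0 - 0 = 0
Gamma^2_{11} = 0 / (2 * 5) = 0

0


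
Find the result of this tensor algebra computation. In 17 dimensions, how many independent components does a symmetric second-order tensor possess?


A symmetric rank-2 tensor in d dimensions has d(d+1)/2 independent components.
d = 17
d(d+1)/2 = 17 * 18 / 2 = 306 / 2 = 153

153


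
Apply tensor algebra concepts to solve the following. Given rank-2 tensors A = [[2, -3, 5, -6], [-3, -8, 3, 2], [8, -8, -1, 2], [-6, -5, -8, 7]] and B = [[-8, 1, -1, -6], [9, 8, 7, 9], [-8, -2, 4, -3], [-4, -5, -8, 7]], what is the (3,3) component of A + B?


Tensor addition is component-wise: (A + B)_{ij} = A_{ij} + B_{ij}.
A_{33} = -1
B_{33} = 4
(A + B)_{33} = -1 + 4 = 3

3


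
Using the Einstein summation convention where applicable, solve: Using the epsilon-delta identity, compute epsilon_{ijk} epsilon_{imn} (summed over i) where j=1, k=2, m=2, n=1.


Using the identity: epsilon_{ijk} epsilon_{imn} = delta_{jm} delta_{kn} - delta_{jn} delta_{km}.
delta_{12} = 0
delta_{21} = 0
delta_{11} = 1
delta_{22} = 1
Result = 0 * 0 - 1 * 1 = 0 - 1 = -1

-1


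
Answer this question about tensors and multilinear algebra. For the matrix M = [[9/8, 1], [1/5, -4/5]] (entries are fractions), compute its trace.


The trace is the sum of diagonal entries.
Diagonal: M[1,1] = 9/8, M[2,2] = -4/5
Tr(M) = 9/8 + -4/5
Computing step by step:
After adding M[1,1]: 9/8
After adding M[2,2]: 13/40
Tr(M) = 13/40

13/40


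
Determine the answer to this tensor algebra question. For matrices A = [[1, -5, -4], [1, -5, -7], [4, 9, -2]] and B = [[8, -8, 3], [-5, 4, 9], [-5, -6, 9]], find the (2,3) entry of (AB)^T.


(AB)^T_{ij} = (AB)_{ji} = sum_k A_{jk} B_{ki}.
For i=2, j=3 we need (AB)_{32}:
A_{31} * B_{12} = 4 * -8 = -32
A_{32} * B_{22} = 9 * 4 = 36
A_{33} * B_{32} = -2 * -6 = 12
Sum = -32 + 36 + 12 = 16

16


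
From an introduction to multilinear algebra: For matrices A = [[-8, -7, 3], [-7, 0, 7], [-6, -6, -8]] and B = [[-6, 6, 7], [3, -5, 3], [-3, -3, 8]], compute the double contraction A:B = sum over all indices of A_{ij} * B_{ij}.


A:B = sum over all i,j of A_{ij} * B_{ij}.
Row 1: -8*-6=48, -7*6=-42, 3*7=21 => row sum = 27
Row 2: -7*3=-21, 0*-5=0, 7*3=21 => row sum = 0
Row 3: -6*-3=18, -6*-3=18, -8*8=-64 => row sum = -28
Total = 27 + 0 + -28 = -1

-1


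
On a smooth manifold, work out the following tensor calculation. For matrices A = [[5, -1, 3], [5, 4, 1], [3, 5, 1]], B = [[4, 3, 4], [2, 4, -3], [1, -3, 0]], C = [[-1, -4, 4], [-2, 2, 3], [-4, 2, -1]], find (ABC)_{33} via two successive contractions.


(ABC)_{33} = sum_m (AB)_{3m} C_{m3}. First compute row 3 of AB.
(AB)_{31} = 3*4 + 5*2 + 1*1 = 23
(AB)_{32} = 3*3 + 5*4 + 1*-3 = 26
(AB)_{33} = 3*4 + 5*-3 + 1*0 = -3
Now contract with column 3 of C:
(AB)_{31} * C_{13} = 23 * 4 = 92
(AB)_{32} * C_{23} = 26 * 3 = 78
(AB)_{33} * C_{33} = -3 * -1 = 3
(ABC)_{33} = 92 + 78 + 3 = 173

173


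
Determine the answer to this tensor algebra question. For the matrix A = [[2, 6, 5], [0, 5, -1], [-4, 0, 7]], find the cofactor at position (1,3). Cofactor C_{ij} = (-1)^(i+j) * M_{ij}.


To find cofactor C_{13}, delete row 1 and column 3.
The resulting 2x2 submatrix is: [[0, 5], [-4, 0]]
Minor M_{13} = 0*0 - 5*-4
  = 0 - -20 = 20
Sign = (-1)^(1+3) = (-1)^4 = 1
Cofactor C_{13} = 1 * 20 = 20

20


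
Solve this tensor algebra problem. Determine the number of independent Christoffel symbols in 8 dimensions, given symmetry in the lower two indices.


Christoffel symbols Gamma^k_{ij} are symmetric in i,j, so there are d * d(d+1)/2 independent symbols.
d = 8
d(d+1)/2 = 8 * 9 / 2 = 36
Total = 8 * 36 = 288

288


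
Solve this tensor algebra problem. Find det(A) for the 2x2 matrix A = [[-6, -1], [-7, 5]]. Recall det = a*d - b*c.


For a 2x2 matrix [[a, b], [c, d]], det = a*d - b*c.
a = -6, b = -1, c = -7, d = 5
a*d = -6 * 5 = -30
b*c = -1 * -7 = 7
det = -30 - 7 = -37

-37


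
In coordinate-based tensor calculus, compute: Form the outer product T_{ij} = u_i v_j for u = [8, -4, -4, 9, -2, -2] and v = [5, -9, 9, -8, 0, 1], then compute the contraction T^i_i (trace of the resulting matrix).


The outer product gives T_{ij} = u_i v_j.
The trace (contraction) is Tr(T) = sum_i T_{ii} = sum_i u_i v_i.
Diagonal entries:
T_{11} = u_1 * v_1 = 8 * 5 = 40
T_{22} = u_2 * v_2 = -4 * -9 = 36
T_{33} = u_3 * v_3 = -4 * 9 = -36
T_{44} = u_4 * v_4 = 9 * -8 = -72
T_{55} = u_5 * v_5 = -2 * 0 = 0
T_{66} = u_6 * v_6 = -2 * 1 = -2
Tr(T) = 40 + 36 + -36 + -72 + 0 + -2 = -34

-34


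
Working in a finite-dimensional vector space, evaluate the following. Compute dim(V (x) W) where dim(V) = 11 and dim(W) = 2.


The dimension of a tensor product is the product of dimensions.
dim(V) = 11, dim(W) = 2
dim(V (x) W) = 11 * 2 = 22

22


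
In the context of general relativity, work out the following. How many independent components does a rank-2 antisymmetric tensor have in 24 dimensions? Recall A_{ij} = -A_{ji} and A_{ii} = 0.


An antisymmetric rank-2 tensor satisfies A_{ij} = -A_{ji}, so diagonal entries are zero.
The independent components are the upper-triangular entries: C(n, 2) = n(n-1)/2.
n = 24
C(24, 2) = 24 * 23 / 2 = 552 / 2 = 276

276


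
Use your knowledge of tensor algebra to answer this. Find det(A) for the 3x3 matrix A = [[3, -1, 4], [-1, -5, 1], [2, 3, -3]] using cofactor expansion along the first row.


Expanding along the first row, det(A) = a11*M_11 - a12*M_12 + a13*M_13, where M_1j is the (1,j) minor.
Minor M_11 = -5*-3 - 1*3 = 12
Minor M_12 = -1*-3 - 1*2 = 1
Minor M_13 = -1*3 - -5*2 = 7
det = 3*(12) - -1*(1) + 4*(7)
    = 36 - -1 + 28
    = 65

65


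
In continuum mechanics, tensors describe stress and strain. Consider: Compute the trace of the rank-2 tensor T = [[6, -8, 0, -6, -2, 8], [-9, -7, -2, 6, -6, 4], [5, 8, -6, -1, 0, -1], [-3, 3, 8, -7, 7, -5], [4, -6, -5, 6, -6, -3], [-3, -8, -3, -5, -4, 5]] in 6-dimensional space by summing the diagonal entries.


The contraction (trace) of a rank-2 tensor is the sum of its diagonal elements.
Diagonal entries: A[1,1] = 6, A[2,2] = -7, A[3,3] = -6, A[4,4] = -7, A[5,5] = -6, A[6,6] = 5
Tr(A) = 6 + -7 + -6 + -7 + -6 + 5 = -15

-15


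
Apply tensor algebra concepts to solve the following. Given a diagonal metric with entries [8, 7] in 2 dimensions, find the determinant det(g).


For a diagonal metric, the determinant is the product of diagonal entries.
Diagonal entries: 8, 7
det(g) = 8 * 7 = 56

56


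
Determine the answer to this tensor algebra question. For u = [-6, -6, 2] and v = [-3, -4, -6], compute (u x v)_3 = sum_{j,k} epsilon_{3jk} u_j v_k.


(u x v)_3 = sum_{j,k} epsilon_{3jk} u_j v_k. Only permutations of (1,2,3) contribute; the two non-zero terms are:
eps_{312} u_1 v_2 = 1 * -6 * -4 = 24
eps_{321} u_2 v_1 = -1 * -6 * -3 = -18
(u x v)_3 = 6

6


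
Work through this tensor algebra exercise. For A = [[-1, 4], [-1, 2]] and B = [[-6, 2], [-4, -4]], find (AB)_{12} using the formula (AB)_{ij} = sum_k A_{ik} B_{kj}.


(AB)_{ij} = sum_k A_{ik} B_{kj}.
For i=1, j=2:
A_{11} * B_{12} = -1 * 2 = -2
A_{12} * B_{22} = 4 * -4 = -16
Sum = -2 + -16 = -18

-18


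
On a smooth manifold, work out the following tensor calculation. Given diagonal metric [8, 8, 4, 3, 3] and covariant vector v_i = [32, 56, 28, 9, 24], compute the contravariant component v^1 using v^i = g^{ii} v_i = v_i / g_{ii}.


To raise an index with a diagonal metric: v^i = v_i / g_{ii}.
For index 1: v_1 = 32, g_{11} = 8
v^1 = 32 / 8 = 4

4


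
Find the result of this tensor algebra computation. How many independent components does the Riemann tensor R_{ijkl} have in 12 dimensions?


The Riemann tensor in d dimensions has d^2(d^2 - 1)/12 independent components.
d = 12, so d^2 = 144
d^2 - 1 = 143
d^2(d^2 - 1) = 144 * 143 = 20592
Divide by 12: 20592 / 12 = 1716

1716


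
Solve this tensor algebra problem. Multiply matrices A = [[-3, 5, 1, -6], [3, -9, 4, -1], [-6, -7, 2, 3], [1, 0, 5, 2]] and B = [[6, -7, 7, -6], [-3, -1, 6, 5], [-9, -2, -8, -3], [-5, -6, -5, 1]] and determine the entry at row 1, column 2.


(AB)_{ij} = sum_k A_{ik} B_{kj}.
For i=1, j=2:
A_{11} * B_{12} = -3 * -7 = 21
A_{12} * B_{22} = 5 * -1 = -5
A_{13} * B_{32} = 1 * -2 = -2
A_{14} * B_{42} = -6 * -6 = 36
Sum = 21 + -5 + -2 + 36 = 50

50


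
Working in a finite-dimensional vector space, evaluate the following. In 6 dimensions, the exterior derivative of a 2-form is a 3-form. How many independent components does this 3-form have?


The exterior derivative of a p-form is a (p+1)-form.
Its number of independent components is C(n, p+1).
n = 6, p+1 = 3
C(6, 3) = 20

20


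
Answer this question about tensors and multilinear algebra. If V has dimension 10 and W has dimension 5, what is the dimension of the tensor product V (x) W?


The dimension of a tensor product is the product of dimensions.
dim(V) = 10, dim(W) = 5
dim(V (x) W) = 10 * 5 = 50

50


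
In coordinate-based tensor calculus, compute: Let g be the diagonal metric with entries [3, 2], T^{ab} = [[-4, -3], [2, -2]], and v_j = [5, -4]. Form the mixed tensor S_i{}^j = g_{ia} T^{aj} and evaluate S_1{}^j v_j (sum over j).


Step 1: lower the first index. For a diagonal metric, g_{ia} T^{aj} = g_{ii} T^{ij} (no sum on i).
g_{11} = 3
S_1{}^1 = 3 * T^{11} = 3 * -4 = -12
S_1{}^2 = 3 * T^{12} = 3 * -3 = -9
Step 2: contract S_1{}^j with v_j.
S_1{}^1 * v_1 = -12 * 5 = -60
S_1{}^2 * v_2 = -9 * -4 = 36
Result = -60 + 36 = -24

-24


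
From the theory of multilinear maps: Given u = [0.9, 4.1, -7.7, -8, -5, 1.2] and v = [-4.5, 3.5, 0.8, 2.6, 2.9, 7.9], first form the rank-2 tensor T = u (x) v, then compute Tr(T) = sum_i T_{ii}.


The outer product gives T_{ij} = u_i v_j.
The trace (contraction) is Tr(T) = sum_i T_{ii} = sum_i u_i v_i.
Diagonal entries:
T_{11} = u_1 * v_1 = 0.9 * -4.5 = -4.05
T_{22} = u_2 * v_2 = 4.1 * 3.5 = 14.35
T_{33} = u_3 * v_3 = -7.7 * 0.8 = -6.16
T_{44} = u_4 * v_4 = -8 * 2.6 = -20.8
T_{55} = u_5 * v_5 = -5 * 2.9 = -14.5
T_{66} = u_6 * v_6 = 1.2 * 7.9 = 9.48
Tr(T) = -4.05 + 14.35 + -6.16 + -20.8 + -14.5 + 9.48 = -21.68

-21.68


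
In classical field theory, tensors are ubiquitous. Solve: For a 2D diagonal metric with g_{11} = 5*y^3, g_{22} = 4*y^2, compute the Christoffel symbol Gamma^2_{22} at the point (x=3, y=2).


For a diagonal metric, Gamma^k_{ij} = (1/2) g^{kk} (dg_{ik}/dx_j + dg_{jk}/dx_i - dg_{ij}/dx_k).
The metric is diagonal, so g_{ab} = 0 for a != b.
At the given point: g_{11} = 40, g_{22} = 16
g^{22} = 1/16
dg_{22}/dx_2 = dg_{22}/dx_2 = 16
dg_{22}/dx_2 = dg_{22}/dx_2 = 16
dg_{22}/dx_2 = dg_{22}/dx_2 = 16
Numerator = 16 + 16 - 16 = 16
Gamma^2_{22} = 16 / (2 * 16) = 1/2

1/2


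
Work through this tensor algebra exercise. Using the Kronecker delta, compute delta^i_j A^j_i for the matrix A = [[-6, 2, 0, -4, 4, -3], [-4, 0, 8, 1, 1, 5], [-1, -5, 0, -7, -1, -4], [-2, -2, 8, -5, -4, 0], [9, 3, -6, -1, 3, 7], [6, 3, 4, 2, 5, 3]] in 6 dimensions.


The contraction (trace) of a rank-2 tensor is the sum of its diagonal elements.
Diagonal entries: A[1,1] = -6, A[2,2] = 0, A[3,3] = 0, A[4,4] = -5, A[5,5] = 3, A[6,6] = 3
Tr(A) = -6 + 0 + 0 + -5 + 3 + 3 = -5

-5


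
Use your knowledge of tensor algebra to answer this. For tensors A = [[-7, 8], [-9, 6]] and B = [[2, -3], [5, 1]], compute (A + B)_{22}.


Tensor addition is component-wise: (A + B)_{ij} = A_{ij} + B_{ij}.
A_{22} = 6
B_{22} = 1
(A + B)_{22} = 6 + 1 = 7

7


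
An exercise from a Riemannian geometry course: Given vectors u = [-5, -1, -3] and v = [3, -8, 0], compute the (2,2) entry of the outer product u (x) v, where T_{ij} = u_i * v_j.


The outer product entry T_{ij} = u_i * v_j.
We need i=2, j=2.
u_2 = -1, v_2 = -8
T_{2,2} = -1 * -8 = 8

8


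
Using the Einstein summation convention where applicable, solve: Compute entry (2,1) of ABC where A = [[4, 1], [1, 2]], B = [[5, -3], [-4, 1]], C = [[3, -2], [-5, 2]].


(ABC)_{21} = sum_m (AB)_{2m} C_{m1}. First compute row 2 of AB.
(AB)_{21} = 1*5 + 2*-4 = -3
(AB)_{22} = 1*-3 + 2*1 = -1
Now contract with column 1 of C:
(AB)_{21} * C_{11} = -3 * 3 = -9
(AB)_{22} * C_{21} = -1 * -5 = 5
(ABC)_{21} = -9 + 5 = -4

-4


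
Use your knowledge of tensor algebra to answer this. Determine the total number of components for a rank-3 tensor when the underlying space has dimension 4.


The number of components of a rank-r tensor in d dimensions is d^r.
Here d = 4 and r = 3.
4^3 = 64

64


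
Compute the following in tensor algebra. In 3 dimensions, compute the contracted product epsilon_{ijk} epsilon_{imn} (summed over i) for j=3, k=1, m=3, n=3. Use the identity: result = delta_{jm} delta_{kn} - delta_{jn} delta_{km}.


Using the identity: epsilon_{ijk} epsilon_{imn} = delta_{jm} delta_{kn} - delta_{jn} delta_{km}.
delta_{33} = 1
delta_{13} = 0
delta_{33} = 1
delta_{13} = 0
Result = 1 * 0 - 1 * 0 = 0 - 0 = 0

0


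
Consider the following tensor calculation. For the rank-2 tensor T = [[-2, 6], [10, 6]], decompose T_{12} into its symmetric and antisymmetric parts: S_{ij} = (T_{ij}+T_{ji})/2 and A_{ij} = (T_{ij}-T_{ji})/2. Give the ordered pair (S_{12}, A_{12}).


T_{12} = 6
T_{21} = 10
S_{12} = (6 + 10)/2 = 16/2 = 8
A_{12} = (6 - 10)/2 = -4/2 = -2
Check: S + A = 8 + -2 = 6 = T_{12}.

(8, -2)


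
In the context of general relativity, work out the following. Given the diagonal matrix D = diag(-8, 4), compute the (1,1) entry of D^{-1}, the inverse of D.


For a diagonal matrix, the inverse has entries (D^{-1})_{ii} = 1/d_{ii}.
The diagonal entries are: d_{11} = -8, d_{22} = 4
We need (D^{-1})_{11} = 1/d_{11} = 1/-8 = -1/8

-1/8


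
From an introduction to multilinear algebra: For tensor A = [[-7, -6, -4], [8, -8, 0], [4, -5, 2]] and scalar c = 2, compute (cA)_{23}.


Scalar multiplication: (cA)_{ij} = c * A_{ij}.
c = 2
A_{23} = 0
(cA)_{23} = 2 * 0 = 0

0


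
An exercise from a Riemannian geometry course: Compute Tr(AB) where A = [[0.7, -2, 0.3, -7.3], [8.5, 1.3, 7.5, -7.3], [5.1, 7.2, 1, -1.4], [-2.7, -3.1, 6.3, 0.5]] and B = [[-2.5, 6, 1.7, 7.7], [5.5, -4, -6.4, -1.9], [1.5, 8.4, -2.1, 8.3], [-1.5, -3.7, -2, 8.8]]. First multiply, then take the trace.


Tr(AB) = sum_i (AB)_{ii} where (AB)_{ii} = sum_k A_{ik} B_{ki}.
(AB)_{11} = 0.7*-2.5 + -2*5.5 + 0.3*1.5 + -7.3*-1.5 = -1.35
(AB)_{22} = 8.5*6 + 1.3*-4 + 7.5*8.4 + -7.3*-3.7 = 135.81
(AB)_{33} = 5.1*1.7 + 7.2*-6.4 + 1*-2.1 + -1.4*-2 = -36.71
(AB)_{44} = -2.7*7.7 + -3.1*-1.9 + 6.3*8.3 + 0.5*8.8 = 41.79
Tr(AB) = -1.35 + 135.81 + -36.71 + 41.79 = 139.54

139.54


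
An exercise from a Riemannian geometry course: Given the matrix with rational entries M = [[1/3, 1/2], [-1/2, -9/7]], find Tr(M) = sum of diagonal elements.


The trace is the sum of diagonal entries.
Diagonal: M[1,1] = 1/3, M[2,2] = -9/7
Tr(M) = 1/3 + -9/7
Computing step by step:
After adding M[1,1]: 1/3
After adding M[2,2]: -20/21
Tr(M) = -20/21

-20/21


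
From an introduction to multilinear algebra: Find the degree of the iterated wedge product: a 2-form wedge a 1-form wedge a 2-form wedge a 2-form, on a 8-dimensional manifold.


The degree of a wedge product is the sum of the degrees of the individual forms.
Degrees: 2, 1, 2, 2
Total degree = 2 + 1 + 2 + 2 = 7

7


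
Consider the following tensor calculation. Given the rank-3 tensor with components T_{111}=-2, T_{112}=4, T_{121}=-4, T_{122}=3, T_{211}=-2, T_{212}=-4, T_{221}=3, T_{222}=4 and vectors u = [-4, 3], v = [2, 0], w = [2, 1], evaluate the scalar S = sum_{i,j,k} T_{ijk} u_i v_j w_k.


S = sum over i,j,k of T_{ijk} u_i v_j w_k. Expanding all 8 terms:
T_{111}*u_1*v_1*w_1 = -2*-4*2*2 = 32  (running total: 32)
T_{112}*u_1*v_1*w_2 = 4*-4*2*1 = -32  (running total: 0)
T_{121}*u_1*v_2*w_1 = -4*-4*0*2 = 0  (running total: 0)
T_{122}*u_1*v_2*w_2 = 3*-4*0*1 = 0  (running total: 0)
T_{211}*u_2*v_1*w_1 = -2*3*2*2 = -24  (running total: -24)
T_{212}*u_2*v_1*w_2 = -4*3*2*1 = -24  (running total: -48)
T_{221}*u_2*v_2*w_1 = 3*3*0*2 = 0  (running total: -48)
T_{222}*u_2*v_2*w_2 = 4*3*0*1 = 0  (running total: -48)
S = -48

-48


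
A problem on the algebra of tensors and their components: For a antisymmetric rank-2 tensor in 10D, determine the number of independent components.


A antisymmetric rank-2 tensor in d dimensions has d(d-1)/2 independent components.
d = 10
d(d-1)/2 = 10 * 9 / 2 = 90 / 2 = 45

45


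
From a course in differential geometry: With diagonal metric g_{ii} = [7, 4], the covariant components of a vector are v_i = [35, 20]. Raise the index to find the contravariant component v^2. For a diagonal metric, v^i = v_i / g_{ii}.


To raise an index with a diagonal metric: v^i = v_i / g_{ii}.
For index 2: v_2 = 20, g_{22} = 4
v^2 = 20 / 4 = 5

5


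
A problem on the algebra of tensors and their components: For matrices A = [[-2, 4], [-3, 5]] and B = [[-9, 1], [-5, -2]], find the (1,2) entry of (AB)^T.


(AB)^T_{ij} = (AB)_{ji} = sum_k A_{jk} B_{ki}.
For i=1, j=2 we need (AB)_{21}:
A_{21} * B_{11} = -3 * -9 = 27
A_{22} * B_{21} = 5 * -5 = -25
Sum = 27 + -25 = 2

2


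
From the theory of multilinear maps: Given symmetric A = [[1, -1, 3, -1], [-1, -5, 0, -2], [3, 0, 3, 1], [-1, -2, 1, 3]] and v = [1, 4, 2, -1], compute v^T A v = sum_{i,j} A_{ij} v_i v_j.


First compute Av:
(Av)_1 = 1*1 + -1*4 + 3*2 + -1*-1 = 4
(Av)_2 = -1*1 + -5*4 + 0*2 + -2*-1 = -19
(Av)_3 = 3*1 + 0*4 + 3*2 + 1*-1 = 8
(Av)_4 = -1*1 + -2*4 + 1*2 + 3*-1 = -10
Av = [4, -19, 8, -10]
Then v^T (Av) = 1*4 + 4*-19 + 2*8 + -1*-10
= 4 + -76 + 16 + 10 = -46

-46


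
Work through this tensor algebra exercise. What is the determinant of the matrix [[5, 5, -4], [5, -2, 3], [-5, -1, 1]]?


Expanding along the first row, det(A) = a11*M_11 - a12*M_12 + a13*M_13, where M_1j is the (1,j) minor.
Minor M_11 = -2*1 - 3*-1 = 1
Minor M_12 = 5*1 - 3*-5 = 20
Minor M_13 = 5*-1 - -2*-5 = -15
det = 5*(1) - 5*(20) + -4*(-15)
    = 5 - 100 + 60
    = -35

-35


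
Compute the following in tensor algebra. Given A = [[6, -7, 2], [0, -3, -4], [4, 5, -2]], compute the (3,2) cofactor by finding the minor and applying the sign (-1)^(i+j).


To find cofactor C_{32}, delete row 3 and column 2.
The resulting 2x2 submatrix is: [[6, 2], [0, -4]]
Minor M_{32} = 6*-4 - 2*0
  = -24 - 0 = -24
Sign = (-1)^(3+2) = (-1)^5 = -1
Cofactor C_{32} = -1 * -24 = 24

24


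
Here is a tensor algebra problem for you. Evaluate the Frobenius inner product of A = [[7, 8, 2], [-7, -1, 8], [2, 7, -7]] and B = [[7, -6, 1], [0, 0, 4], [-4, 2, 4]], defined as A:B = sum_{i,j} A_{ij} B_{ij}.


A:B = sum over all i,j of A_{ij} * B_{ij}.
Row 1: 7*7=49, 8*-6=-48, 2*1=2 => row sum = 3
Row 2: -7*0=0, -1*0=0, 8*4=32 => row sum = 32
Row 3: 2*-4=-8, 7*2=14, -7*4=-28 => row sum = -22
Total = 3 + 32 + -22 = 13

13


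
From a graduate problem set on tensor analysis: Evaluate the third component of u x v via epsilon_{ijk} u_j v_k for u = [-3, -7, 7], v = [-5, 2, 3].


(u x v)_3 = sum_{j,k} epsilon_{3jk} u_j v_k. Only permutations of (1,2,3) contribute; the two non-zero terms are:
eps_{312} u_1 v_2 = 1 * -3 * 2 = -6
eps_{321} u_2 v_1 = -1 * -7 * -5 = -35
(u x v)_3 = -41

-41


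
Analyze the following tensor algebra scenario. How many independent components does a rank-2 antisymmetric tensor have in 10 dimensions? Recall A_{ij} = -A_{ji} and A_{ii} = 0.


An antisymmetric rank-2 tensor satisfies A_{ij} = -A_{ji}, so diagonal entries are zero.
The independent components are the upper-triangular entries: C(n, 2) = n(n-1)/2.
n = 10
C(10, 2) = 10 * 9 / 2 = 90 / 2 = 45

45


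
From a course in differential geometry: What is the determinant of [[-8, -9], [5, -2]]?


For a 2x2 matrix [[a, b], [c, d]], det = a*d - b*c.
a = -8, b = -9, c = 5, d = -2
a*d = -8 * -2 = 16
b*c = -9 * 5 = -45
det = 16 - -45 = 61

61


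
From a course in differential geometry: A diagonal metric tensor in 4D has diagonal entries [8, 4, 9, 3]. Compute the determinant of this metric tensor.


For a diagonal metric, the determinant is the product of diagonal entries.
Diagonal entries: 8, 4, 9, 3
det(g) = 8 * 4 * 9 * 3 = 864

864


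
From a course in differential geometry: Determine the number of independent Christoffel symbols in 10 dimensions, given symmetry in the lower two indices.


Christoffel symbols Gamma^k_{ij} are symmetric in i,j, so there are d * d(d+1)/2 independent symbols.
d = 10
d(d+1)/2 = 10 * 11 / 2 = 55
Total = 10 * 55 = 550

550


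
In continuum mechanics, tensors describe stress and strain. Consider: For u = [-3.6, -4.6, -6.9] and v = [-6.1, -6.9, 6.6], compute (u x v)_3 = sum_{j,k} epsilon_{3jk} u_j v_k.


(u x v)_3 = sum_{j,k} epsilon_{3jk} u_j v_k. Only permutations of (1,2,3) contribute; the two non-zero terms are:
eps_{312} u_1 v_2 = 1 * -3.6 * -6.9 = 24.84
eps_{321} u_2 v_1 = -1 * -4.6 * -6.1 = -28.06
(u x v)_3 = -3.22

-3.22


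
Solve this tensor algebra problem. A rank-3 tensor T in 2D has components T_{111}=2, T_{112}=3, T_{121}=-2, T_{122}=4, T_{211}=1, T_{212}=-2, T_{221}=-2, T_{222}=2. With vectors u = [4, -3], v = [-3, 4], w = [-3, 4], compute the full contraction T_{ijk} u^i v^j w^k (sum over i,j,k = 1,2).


S = sum over i,j,k of T_{ijk} u_i v_j w_k. Expanding all 8 terms:
T_{111}*u_1*v_1*w_1 = 2*4*-3*-3 = 72  (running total: 72)
T_{112}*u_1*v_1*w_2 = 3*4*-3*4 = -144  (running total: -72)
T_{121}*u_1*v_2*w_1 = -2*4*4*-3 = 96  (running total: 24)
T_{122}*u_1*v_2*w_2 = 4*4*4*4 = 256  (running total: 280)
T_{211}*u_2*v_1*w_1 = 1*-3*-3*-3 = -27  (running total: 253)
T_{212}*u_2*v_1*w_2 = -2*-3*-3*4 = -72  (running total: 181)
T_{221}*u_2*v_2*w_1 = -2*-3*4*-3 = -72  (running total: 109)
T_{222}*u_2*v_2*w_2 = 2*-3*4*4 = -96  (running total: 13)
S = 13

13


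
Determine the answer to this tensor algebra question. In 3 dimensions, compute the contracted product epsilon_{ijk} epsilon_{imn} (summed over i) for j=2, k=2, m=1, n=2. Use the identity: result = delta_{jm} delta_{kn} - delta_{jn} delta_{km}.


Using the identity: epsilon_{ijk} epsilon_{imn} = delta_{jm} delta_{kn} - delta_{jn} delta_{km}.
delta_{21} = 0
delta_{22} = 1
delta_{22} = 1
delta_{21} = 0
Result = 0 * 1 - 1 * 0 = 0 - 0 = 0

0
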